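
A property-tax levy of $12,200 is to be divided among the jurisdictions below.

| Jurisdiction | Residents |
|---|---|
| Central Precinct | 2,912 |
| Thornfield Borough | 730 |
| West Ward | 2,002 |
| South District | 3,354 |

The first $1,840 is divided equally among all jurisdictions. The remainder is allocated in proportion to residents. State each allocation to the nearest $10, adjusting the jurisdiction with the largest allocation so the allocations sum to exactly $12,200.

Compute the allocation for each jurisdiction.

Central Precinct: $3,810 · Thornfield Borough: $1,300 · West Ward: $2,770 · South District: $4,320

$1,840 shared equally gives $460 per jurisdiction.
Remainder $10,360 by residents (total 8,998): Central Precinct 3,352.78 → $3,350; Thornfield Borough 840.50 → $840; West Ward 2,305.04 → $2,310; South District 3,861.68 → $3,860.
Totals: Central Precinct $460 + $3,350 = $3,810; Thornfield Borough $460 + $840 = $1,300; West Ward $460 + $2,310 = $2,770; South District $460 + $3,860 = $4,320.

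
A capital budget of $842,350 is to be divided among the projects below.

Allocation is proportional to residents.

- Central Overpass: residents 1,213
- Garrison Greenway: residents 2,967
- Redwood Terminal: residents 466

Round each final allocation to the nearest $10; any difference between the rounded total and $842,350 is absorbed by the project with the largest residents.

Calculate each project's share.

Central Overpass: $219,920 | Garrison Greenway: $537,940 | Redwood Terminal: $84,490

Total residents = 1,213 + 2,967 + 466 = 4,646.
Raw shares: Central Overpass 219,924.78; Garrison Greenway 537,936.39; Redwood Terminal 84,488.83.
At nearest $10: Central Overpass $219,920; Garrison Greenway $537,940; Redwood Terminal $84,490. Sum = $842,350.
Sum already equals the total — no adjustment.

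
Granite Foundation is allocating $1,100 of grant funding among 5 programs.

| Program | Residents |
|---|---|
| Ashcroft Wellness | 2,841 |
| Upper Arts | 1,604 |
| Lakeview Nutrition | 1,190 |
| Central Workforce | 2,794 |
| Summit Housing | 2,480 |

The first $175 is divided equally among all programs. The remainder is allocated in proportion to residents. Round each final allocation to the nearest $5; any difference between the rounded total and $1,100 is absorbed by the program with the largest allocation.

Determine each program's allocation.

Equal tier: $175 ÷ 5 = $35 apiece.
Remainder $925 by residents (total 10,909): Ashcroft Wellness 240.90 → $240; Upper Arts 136.01 → $135; Lakeview Nutrition 100.90 → $100; Central Workforce 236.91 → $235; Summit Housing 210.29 → $210.
Rounding difference +$5 on remainder applied to Ashcroft Wellness.
Totals: Ashcroft Wellness $35 + $245 = $280; Upper Arts $35 + $135 = $170; Lakeview Nutrition $35 + $100 = $135; Central Workforce $35 + $235 = $270; Summit Housing $35 + $210 = $245.

Ashcroft Wellness: $280; Upper Arts: $170; Lakeview Nutrition: $135; Central Workforce: $270; Summit Housing: $245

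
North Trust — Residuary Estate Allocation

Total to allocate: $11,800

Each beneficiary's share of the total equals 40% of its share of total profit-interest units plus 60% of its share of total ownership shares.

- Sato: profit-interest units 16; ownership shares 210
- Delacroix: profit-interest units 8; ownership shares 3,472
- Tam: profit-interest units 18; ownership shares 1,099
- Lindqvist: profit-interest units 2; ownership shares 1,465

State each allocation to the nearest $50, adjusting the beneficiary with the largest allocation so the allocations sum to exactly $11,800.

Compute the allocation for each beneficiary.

Profit-interest units total 44; ownership shares total 6,246.
Blended shares (40% profit-interest units + 60% ownership shares): Sato 0.1656; Delacroix 0.4063; Tam 0.2692; Lindqvist 0.1589.
Raw shares: Sato 1,954.40; Delacroix 4,793.78; Tam 3,176.65; Lindqvist 1,875.16.
Rounded to nearest $50: Sato $1,950; Delacroix $4,800; Tam $3,200; Lindqvist $1,900. Sum = $11,850.
Difference $11,800 − $11,850 = −$50 applied to largest allocation (Delacroix): Delacroix becomes $4,750.

Sato: $1,950 | Delacroix: $4,750 | Tam: $3,200 | Lindqvist: $1,900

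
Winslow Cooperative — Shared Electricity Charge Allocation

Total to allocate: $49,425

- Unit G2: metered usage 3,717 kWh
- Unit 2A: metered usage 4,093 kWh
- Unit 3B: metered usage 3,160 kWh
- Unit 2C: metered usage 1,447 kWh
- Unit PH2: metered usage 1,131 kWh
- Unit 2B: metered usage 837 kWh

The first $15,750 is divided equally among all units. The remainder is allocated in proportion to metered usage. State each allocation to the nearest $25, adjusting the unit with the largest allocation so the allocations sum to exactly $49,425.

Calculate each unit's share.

Unit G2: $11,325 · Unit 2A: $12,225 · Unit 3B: $10,025 · Unit 2C: $6,000 · Unit PH2: $5,275 · Unit 2B: $4,575

$15,750 shared equally gives $2,625 per unit.
Remainder $33,675 by metered usage (total 14,385): Unit G2 8,701.42 → $8,700; Unit 2A 9,581.63 → $9,575; Unit 3B 7,397.50 → $7,400; Unit 2C 3,387.40 → $3,375; Unit PH2 2,647.65 → $2,650; Unit 2B 1,959.40 → $1,950.
Rounding difference +$25 on remainder applied to Unit 2A.
Totals: Unit G2 $2,625 + $8,700 = $11,325; Unit 2A $2,625 + $9,600 = $12,225; Unit 3B $2,625 + $7,400 = $10,025; Unit 2C $2,625 + $3,375 = $6,000; Unit PH2 $2,625 + $2,650 = $5,275; Unit 2B $2,625 + $1,950 = $4,575.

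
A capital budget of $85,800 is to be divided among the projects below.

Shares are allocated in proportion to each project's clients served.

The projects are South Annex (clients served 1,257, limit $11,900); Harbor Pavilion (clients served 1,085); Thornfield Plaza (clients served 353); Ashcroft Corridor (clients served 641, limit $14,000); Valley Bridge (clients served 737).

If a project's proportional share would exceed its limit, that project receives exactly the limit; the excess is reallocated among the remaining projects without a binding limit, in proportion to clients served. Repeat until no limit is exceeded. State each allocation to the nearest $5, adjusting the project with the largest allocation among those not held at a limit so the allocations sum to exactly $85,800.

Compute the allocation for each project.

Combined clients served = 4,073.
Proportional shares (ignoring caps): South Annex 26,479.40; Harbor Pavilion 22,856.13; Thornfield Plaza 7,436.14; Ashcroft Corridor 13,503.02; Valley Bridge 15,525.31.
Cap binds for South Annex ($11,900); balance $73,900 reallocated over remaining clients served 2,816.
Cap binds for Ashcroft Corridor ($14,000); balance $59,900 reallocated over remaining clients served 2,175.
Remaining shares: Harbor Pavilion 29,881.15 → $29,880; Thornfield Plaza 9,721.70 → $9,720; Valley Bridge 20,297.15 → $20,295.
Rounding difference +$5 applied to Harbor Pavilion → $29,885.

South Annex: $11,900; Harbor Pavilion: $29,885; Thornfield Plaza: $9,720; Ashcroft Corridor: $14,000; Valley Bridge: $20,295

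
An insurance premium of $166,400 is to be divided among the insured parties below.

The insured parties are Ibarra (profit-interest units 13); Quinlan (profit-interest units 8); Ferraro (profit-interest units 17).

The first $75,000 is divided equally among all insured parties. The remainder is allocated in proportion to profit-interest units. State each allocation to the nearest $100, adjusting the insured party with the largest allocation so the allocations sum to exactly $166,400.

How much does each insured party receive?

Ibarra: $56,300; Quinlan: $44,200; Ferraro: $65,900

Equal tier: $75,000 ÷ 3 = $25,000 apiece.
Remainder $91,400 by profit-interest units (total 38): Ibarra 31,268.42 → $31,300; Quinlan 19,242.11 → $19,200; Ferraro 40,889.47 → $40,900.
Totals: Ibarra $25,000 + $31,300 = $56,300; Quinlan $25,000 + $19,200 = $44,200; Ferraro $25,000 + $40,900 = $65,900.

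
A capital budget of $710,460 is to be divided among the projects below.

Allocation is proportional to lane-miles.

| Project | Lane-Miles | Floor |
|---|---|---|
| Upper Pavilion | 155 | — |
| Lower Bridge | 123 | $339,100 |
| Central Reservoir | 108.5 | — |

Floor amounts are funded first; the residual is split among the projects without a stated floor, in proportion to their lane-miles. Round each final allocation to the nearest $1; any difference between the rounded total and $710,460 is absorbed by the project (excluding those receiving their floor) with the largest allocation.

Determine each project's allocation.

Minimums first: Lower Bridge $339,100. Residual $371,360.
Residual split over remaining lane-miles 263.5: Upper Pavilion 218,447.06 → $218,447; Central Reservoir 152,912.94 → $152,913.

Upper Pavilion: $218,447 | Lower Bridge: $339,100 | Central Reservoir: $152,913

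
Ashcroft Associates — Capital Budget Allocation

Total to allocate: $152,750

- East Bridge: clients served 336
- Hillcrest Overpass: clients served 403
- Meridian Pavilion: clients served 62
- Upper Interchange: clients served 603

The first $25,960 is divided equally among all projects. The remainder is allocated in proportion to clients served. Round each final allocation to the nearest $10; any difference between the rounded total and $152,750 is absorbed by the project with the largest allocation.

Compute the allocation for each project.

$25,960 shared equally gives $6,490 per project.
Remainder $126,790 by clients served (total 1,404): East Bridge 30,342.91 → $30,340; Hillcrest Overpass 36,393.43 → $36,390; Meridian Pavilion 5,598.99 → $5,600; Upper Interchange 54,454.68 → $54,450.
Rounding difference +$10 on remainder applied to Upper Interchange.
Totals: East Bridge $6,490 + $30,340 = $36,830; Hillcrest Overpass $6,490 + $36,390 = $42,880; Meridian Pavilion $6,490 + $5,600 = $12,090; Upper Interchange $6,490 + $54,460 = $60,950.

East Bridge: $36,830 · Hillcrest Overpass: $42,880 · Meridian Pavilion: $12,090 · Upper Interchange: $60,950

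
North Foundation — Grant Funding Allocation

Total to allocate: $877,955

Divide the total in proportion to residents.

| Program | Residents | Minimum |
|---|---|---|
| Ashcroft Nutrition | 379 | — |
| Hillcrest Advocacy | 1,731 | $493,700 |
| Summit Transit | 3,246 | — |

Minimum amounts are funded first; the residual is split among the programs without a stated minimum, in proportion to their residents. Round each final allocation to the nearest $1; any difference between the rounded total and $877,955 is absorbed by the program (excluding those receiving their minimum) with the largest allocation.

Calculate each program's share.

Fund the minimums — Hillcrest Advocacy $493,700. Remaining pool $384,255.
Remaining pool split over remaining residents 3,625: Ashcroft Nutrition 40,174.52 → $40,175; Summit Transit 344,080.48 → $344,080.

Ashcroft Nutrition: $40,175; Hillcrest Advocacy: $493,700; Summit Transit: $344,080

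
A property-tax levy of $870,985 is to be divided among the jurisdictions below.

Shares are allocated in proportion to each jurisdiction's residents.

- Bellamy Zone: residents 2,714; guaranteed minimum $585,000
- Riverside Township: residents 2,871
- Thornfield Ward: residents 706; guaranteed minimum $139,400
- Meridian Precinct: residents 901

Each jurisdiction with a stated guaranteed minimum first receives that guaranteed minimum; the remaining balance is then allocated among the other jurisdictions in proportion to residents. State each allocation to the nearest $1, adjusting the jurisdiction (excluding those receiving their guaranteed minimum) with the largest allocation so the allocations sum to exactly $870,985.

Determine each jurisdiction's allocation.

Bellamy Zone: $585,000 · Riverside Township: $111,571 · Thornfield Ward: $139,400 · Meridian Precinct: $35,014

Minimums first: Bellamy Zone $585,000; Thornfield Ward $139,400. Balance $146,585.
Balance split over remaining residents 3,772: Riverside Township 111,570.93 → $111,571; Meridian Precinct 35,014.07 → $35,014.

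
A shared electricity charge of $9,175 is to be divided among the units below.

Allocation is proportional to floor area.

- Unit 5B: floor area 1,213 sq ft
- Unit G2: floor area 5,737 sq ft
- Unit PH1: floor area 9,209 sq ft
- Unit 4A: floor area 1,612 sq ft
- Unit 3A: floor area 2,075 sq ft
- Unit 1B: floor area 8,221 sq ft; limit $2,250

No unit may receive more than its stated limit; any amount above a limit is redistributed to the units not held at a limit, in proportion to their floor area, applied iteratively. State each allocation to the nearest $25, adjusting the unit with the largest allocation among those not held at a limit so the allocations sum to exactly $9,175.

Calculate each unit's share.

Unit 5B: $425 · Unit G2: $2,000 · Unit PH1: $3,225 · Unit 4A: $550 · Unit 3A: $725 · Unit 1B: $2,250

Sum of floor area: 28,067.
Proportional shares (ignoring caps): Unit 5B 396.53; Unit G2 1,875.40; Unit PH1 3,010.39; Unit 4A 526.96; Unit 3A 678.31; Unit 1B 2,687.41.
Cap binds for Unit 1B ($2,250); remaining pool $6,925 reallocated over remaining floor area 19,846.
Remaining shares: Unit 5B 423.26 → $425; Unit G2 2,001.85 → $2,000; Unit PH1 3,213.36 → $3,225; Unit 4A 562.49 → $550; Unit 3A 724.04 → $725.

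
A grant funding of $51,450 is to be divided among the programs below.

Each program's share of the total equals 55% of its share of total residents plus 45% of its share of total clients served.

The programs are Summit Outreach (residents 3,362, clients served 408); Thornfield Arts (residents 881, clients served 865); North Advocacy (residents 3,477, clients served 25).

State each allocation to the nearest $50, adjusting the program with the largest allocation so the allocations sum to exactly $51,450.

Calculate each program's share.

Totals — residents 7,720, clients served 1,298.
Composite weights (55% residents + 45% clients served): Summit Outreach 0.3810; Thornfield Arts 0.3626; North Advocacy 0.2564.
Unrounded shares: Summit Outreach 19,600.86; Thornfield Arts 18,658.34; North Advocacy 13,190.80.
After rounding ($50): Summit Outreach $19,600; Thornfield Arts $18,650; North Advocacy $13,200. Sum = $51,450.
No rounding difference to absorb.

Summit Outreach: $19,600; Thornfield Arts: $18,650; North Advocacy: $13,200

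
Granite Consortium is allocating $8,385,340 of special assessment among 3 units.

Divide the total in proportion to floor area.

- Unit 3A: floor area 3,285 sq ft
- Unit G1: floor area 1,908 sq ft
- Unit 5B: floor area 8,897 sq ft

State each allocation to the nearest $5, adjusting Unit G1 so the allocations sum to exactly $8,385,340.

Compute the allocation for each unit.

Unit 3A: $1,954,990 | Unit G1: $1,135,505 | Unit 5B: $5,294,845

Combined floor area = 14,090.
Raw shares: Unit 3A 3,285/14,090 × $8,385,340 = 1,954,992.33; Unit G1 1,908/14,090 × $8,385,340 = 1,135,502.39; Unit 5B 8,897/14,090 × $8,385,340 = 5,294,845.28.
After rounding ($5): Unit 3A $1,954,990; Unit G1 $1,135,500; Unit 5B $5,294,845. Sum = $8,385,335.
Difference $8,385,340 − $8,385,335 = +$5 applied to Unit G1: Unit G1 becomes $1,135,505.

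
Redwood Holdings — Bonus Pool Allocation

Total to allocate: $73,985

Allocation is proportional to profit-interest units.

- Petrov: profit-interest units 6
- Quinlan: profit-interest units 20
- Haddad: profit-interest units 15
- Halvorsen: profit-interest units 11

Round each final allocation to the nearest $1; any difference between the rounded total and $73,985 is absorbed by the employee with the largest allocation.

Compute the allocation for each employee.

Petrov: $8,537 | Quinlan: $28,455 | Haddad: $21,342 | Halvorsen: $15,651

Sum of profit-interest units: 52.
Unrounded shares: Petrov 6/52 × $73,985 = 8,536.73; Quinlan 20/52 × $73,985 = 28,455.77; Haddad 15/52 × $73,985 = 21,341.83; Halvorsen 11/52 × $73,985 = 15,650.67.
Rounded to nearest $1: Petrov $8,537; Quinlan $28,456; Haddad $21,342; Halvorsen $15,651. Sum = $73,986.
Difference $73,985 − $73,986 = −$1 applied to largest allocation (Quinlan): Quinlan becomes $28,455.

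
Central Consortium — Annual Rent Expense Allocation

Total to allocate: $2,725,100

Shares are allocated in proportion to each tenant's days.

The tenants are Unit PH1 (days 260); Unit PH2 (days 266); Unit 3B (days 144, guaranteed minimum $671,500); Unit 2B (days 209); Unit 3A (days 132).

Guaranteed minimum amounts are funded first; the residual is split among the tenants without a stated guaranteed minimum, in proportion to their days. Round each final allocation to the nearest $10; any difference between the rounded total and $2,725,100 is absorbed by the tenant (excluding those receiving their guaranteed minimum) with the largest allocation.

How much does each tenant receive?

Guaranteed amounts: Unit 3B $671,500. Remaining pool $2,053,600.
Remaining pool split over remaining days 867: Unit PH1 615,843.14 → $615,840; Unit PH2 630,054.90 → $630,050; Unit 2B 495,043.14 → $495,040; Unit 3A 312,658.82 → $312,660.
Rounding difference +$10 applied to Unit PH2 → $630,060.

Unit PH1: $615,840 | Unit PH2: $630,060 | Unit 3B: $671,500 | Unit 2B: $495,040 | Unit 3A: $312,660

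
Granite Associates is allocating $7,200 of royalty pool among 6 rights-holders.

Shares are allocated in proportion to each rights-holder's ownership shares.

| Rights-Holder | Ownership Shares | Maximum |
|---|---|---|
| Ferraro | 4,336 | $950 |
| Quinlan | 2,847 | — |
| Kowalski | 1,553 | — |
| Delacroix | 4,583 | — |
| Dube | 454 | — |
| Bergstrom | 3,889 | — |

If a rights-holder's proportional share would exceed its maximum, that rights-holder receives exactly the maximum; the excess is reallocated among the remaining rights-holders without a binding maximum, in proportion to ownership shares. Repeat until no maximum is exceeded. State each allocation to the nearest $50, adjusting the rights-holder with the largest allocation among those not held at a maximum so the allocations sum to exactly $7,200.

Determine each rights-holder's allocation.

Ferraro: $950; Quinlan: $1,350; Kowalski: $750; Delacroix: $2,150; Dube: $200; Bergstrom: $1,800

Total ownership shares = 17,662.
Pro-rata shares before constraints: Ferraro 1,767.59; Quinlan 1,160.59; Kowalski 633.09; Delacroix 1,868.28; Dube 185.08; Bergstrom 1,585.37.
Held at cap: Ferraro ($950); balance $6,250 reallocated over remaining ownership shares 13,326.
Remaining shares: Quinlan 1,335.27 → $1,350; Kowalski 728.37 → $750; Delacroix 2,149.46 → $2,150; Dube 212.93 → $200; Bergstrom 1,823.97 → $1,800.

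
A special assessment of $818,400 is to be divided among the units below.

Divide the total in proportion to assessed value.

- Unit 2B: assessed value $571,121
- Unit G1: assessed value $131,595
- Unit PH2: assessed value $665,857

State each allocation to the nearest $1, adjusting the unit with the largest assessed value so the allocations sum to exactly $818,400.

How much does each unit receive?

Sum of assessed value: 571,121 + 131,595 + 665,857 = 1,368,573.
Unrounded shares: Unit 2B 341,527.58; Unit G1 78,693.17; Unit PH2 398,179.25.
At nearest $1: Unit 2B $341,528; Unit G1 $78,693; Unit PH2 $398,179. Sum = $818,400.
Sum already equals the total — no adjustment.

Unit 2B: $341,528; Unit G1: $78,693; Unit PH2: $398,179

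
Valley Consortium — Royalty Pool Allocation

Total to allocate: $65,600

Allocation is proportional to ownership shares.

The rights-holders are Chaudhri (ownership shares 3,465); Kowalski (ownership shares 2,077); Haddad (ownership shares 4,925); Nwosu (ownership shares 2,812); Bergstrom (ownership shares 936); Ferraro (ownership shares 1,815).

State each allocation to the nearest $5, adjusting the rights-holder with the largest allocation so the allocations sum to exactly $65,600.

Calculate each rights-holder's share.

Ownership shares total: 16,030.
Raw shares: Chaudhri 3,465/16,030 × $65,600 = 14,179.91; Kowalski 2,077/16,030 × $65,600 = 8,499.76; Haddad 4,925/16,030 × $65,600 = 20,154.71; Nwosu 2,812/16,030 × $65,600 = 11,507.62; Bergstrom 936/16,030 × $65,600 = 3,830.42; Ferraro 1,815/16,030 × $65,600 = 7,427.57.
At nearest $5: Chaudhri $14,180; Kowalski $8,500; Haddad $20,155; Nwosu $11,510; Bergstrom $3,830; Ferraro $7,430. Sum = $65,605.
Difference $65,600 − $65,605 = −$5 applied to largest allocation (Haddad): Haddad becomes $20,150.

Chaudhri: $14,180 · Kowalski: $8,500 · Haddad: $20,150 · Nwosu: $11,510 · Bergstrom: $3,830 · Ferraro: $7,430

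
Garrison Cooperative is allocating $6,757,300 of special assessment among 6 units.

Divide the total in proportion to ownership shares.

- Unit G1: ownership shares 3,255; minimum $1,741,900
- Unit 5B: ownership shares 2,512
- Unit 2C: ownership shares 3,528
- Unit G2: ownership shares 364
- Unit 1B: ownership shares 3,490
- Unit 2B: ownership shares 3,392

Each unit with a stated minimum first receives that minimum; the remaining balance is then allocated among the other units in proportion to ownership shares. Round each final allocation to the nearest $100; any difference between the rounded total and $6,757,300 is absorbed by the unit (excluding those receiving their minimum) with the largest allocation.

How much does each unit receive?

Minimums first: Unit G1 $1,741,900. Residual $5,015,400.
Residual split over remaining ownership shares 13,286: Unit 5B 948,267.71 → $948,300; Unit 2C 1,331,802.74 → $1,331,800; Unit G2 137,408.22 → $137,400; Unit 1B 1,317,457.93 → $1,317,500; Unit 2B 1,280,463.41 → $1,280,500.
Rounding difference −$100 applied to Unit 2C → $1,331,700.

Unit G1: $1,741,900 · Unit 5B: $948,300 · Unit 2C: $1,331,700 · Unit G2: $137,400 · Unit 1B: $1,317,500 · Unit 2B: $1,280,500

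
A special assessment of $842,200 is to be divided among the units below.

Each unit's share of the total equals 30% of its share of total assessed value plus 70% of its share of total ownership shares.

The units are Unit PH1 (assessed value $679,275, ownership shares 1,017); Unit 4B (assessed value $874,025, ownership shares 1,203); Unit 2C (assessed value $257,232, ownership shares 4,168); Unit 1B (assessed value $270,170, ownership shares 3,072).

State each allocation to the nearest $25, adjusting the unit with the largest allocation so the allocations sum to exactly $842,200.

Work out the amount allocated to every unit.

Assessed value total 2,080,702; ownership shares total 9,460.
Combined weights (30% assessed value + 70% ownership shares): Unit PH1 0.1732; Unit 4B 0.2150; Unit 2C 0.3455; Unit 1B 0.2663.
Pro-rata amounts: Unit PH1 145,863.15; Unit 4B 181,103.05; Unit 2C 290,982.31; Unit 1B 224,251.49.
At nearest $25: Unit PH1 $145,875; Unit 4B $181,100; Unit 2C $290,975; Unit 1B $224,250. Sum = $842,200.
No rounding difference to absorb.

Unit PH1: $145,875 · Unit 4B: $181,100 · Unit 2C: $290,975 · Unit 1B: $224,250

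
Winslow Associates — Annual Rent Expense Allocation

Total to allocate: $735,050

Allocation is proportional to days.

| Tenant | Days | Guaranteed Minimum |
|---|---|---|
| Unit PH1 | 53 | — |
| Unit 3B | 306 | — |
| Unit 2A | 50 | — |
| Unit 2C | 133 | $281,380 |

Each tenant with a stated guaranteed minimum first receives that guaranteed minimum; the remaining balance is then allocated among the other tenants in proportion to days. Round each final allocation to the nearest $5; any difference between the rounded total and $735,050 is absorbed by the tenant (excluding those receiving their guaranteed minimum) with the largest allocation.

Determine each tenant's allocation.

Unit PH1: $58,790; Unit 3B: $339,420; Unit 2A: $55,460; Unit 2C: $281,380

Guaranteed amounts: Unit 2C $281,380. Remaining pool $453,670.
Remaining pool split over remaining days 409: Unit PH1 58,788.53 → $58,790; Unit 3B 339,420.59 → $339,420; Unit 2A 55,460.88 → $55,460.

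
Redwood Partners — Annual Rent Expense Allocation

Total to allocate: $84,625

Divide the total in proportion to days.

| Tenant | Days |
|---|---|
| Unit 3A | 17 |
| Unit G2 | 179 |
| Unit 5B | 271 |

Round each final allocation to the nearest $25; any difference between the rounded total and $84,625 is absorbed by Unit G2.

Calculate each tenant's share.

Sum of days: 467.
Pro-rata amounts: Unit 3A 17/467 × $84,625 = 3,080.57; Unit G2 179/467 × $84,625 = 32,436.56; Unit 5B 271/467 × $84,625 = 49,107.87.
Rounded to nearest $25: Unit 3A $3,075; Unit G2 $32,425; Unit 5B $49,100. Sum = $84,600.
Difference $84,625 − $84,600 = +$25 applied to Unit G2: Unit G2 becomes $32,450.

Unit 3A: $3,075 · Unit G2: $32,450 · Unit 5B: $49,100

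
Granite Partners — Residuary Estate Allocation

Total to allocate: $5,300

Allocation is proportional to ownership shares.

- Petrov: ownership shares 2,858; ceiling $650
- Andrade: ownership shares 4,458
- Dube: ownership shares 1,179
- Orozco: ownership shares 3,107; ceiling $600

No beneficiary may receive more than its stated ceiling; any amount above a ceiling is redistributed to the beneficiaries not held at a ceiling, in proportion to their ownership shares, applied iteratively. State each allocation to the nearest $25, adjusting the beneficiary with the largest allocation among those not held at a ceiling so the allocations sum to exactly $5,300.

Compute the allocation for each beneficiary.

Petrov: $650 · Andrade: $3,200 · Dube: $850 · Orozco: $600

Sum of ownership shares: 11,602.
Pro-rata shares before constraints: Petrov 1,305.59; Andrade 2,036.49; Dube 538.59; Orozco 1,419.33.
Capped: Petrov ($650), Orozco ($600); remaining pool $4,050 reallocated over remaining ownership shares 5,637.
Redistributed shares: Andrade 3,202.93 → $3,200; Dube 847.07 → $850.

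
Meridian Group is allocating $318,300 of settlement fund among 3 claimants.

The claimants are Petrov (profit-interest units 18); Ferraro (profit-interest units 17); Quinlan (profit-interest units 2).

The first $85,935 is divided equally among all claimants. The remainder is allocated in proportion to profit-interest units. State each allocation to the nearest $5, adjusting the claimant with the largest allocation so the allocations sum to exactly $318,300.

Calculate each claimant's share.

$85,935 shared equally gives $28,645 per claimant.
Remainder $232,365 by profit-interest units (total 37): Petrov 113,042.43 → $113,040; Ferraro 106,762.30 → $106,760; Quinlan 12,560.27 → $12,560.
Rounding difference +$5 on remainder applied to Petrov.
Totals: Petrov $28,645 + $113,045 = $141,690; Ferraro $28,645 + $106,760 = $135,405; Quinlan $28,645 + $12,560 = $41,205.

Petrov: $141,690; Ferraro: $135,405; Quinlan: $41,205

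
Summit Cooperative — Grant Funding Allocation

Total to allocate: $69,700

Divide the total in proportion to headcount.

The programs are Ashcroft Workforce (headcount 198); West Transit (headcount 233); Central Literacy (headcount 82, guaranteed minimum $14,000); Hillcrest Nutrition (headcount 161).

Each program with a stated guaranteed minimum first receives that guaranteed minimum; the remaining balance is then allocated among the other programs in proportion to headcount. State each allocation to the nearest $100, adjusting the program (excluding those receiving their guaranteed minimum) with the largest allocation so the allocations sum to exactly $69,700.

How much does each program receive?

Minimums first: Central Literacy $14,000. Balance $55,700.
Balance split over remaining headcount 592: Ashcroft Workforce 18,629.39 → $18,600; West Transit 21,922.47 → $21,900; Hillcrest Nutrition 15,148.14 → $15,100.
Rounding difference +$100 applied to West Transit → $22,000.

Ashcroft Workforce: $18,600 | West Transit: $22,000 | Central Literacy: $14,000 | Hillcrest Nutrition: $15,100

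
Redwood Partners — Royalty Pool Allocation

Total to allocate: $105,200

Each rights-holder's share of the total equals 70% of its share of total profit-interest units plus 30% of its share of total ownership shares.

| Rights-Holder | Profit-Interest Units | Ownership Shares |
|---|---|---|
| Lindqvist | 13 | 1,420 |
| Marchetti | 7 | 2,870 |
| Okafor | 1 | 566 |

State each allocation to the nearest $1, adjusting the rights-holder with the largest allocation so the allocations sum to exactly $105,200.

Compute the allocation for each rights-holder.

Profit-interest units total 21; ownership shares total 4,856.
Composite weights (70% profit-interest units + 30% ownership shares): Lindqvist 0.5211; Marchetti 0.4106; Okafor 0.0683.
Proportional shares: Lindqvist 54,815.497; Marchetti 43,199.30; Okafor 7,185.20.
Rounded to nearest $1: Lindqvist $54,815; Marchetti $43,199; Okafor $7,185. Sum = $105,199.
Difference $105,200 − $105,199 = +$1 applied to largest allocation (Lindqvist): Lindqvist becomes $54,816.

Lindqvist: $54,816; Marchetti: $43,199; Okafor: $7,185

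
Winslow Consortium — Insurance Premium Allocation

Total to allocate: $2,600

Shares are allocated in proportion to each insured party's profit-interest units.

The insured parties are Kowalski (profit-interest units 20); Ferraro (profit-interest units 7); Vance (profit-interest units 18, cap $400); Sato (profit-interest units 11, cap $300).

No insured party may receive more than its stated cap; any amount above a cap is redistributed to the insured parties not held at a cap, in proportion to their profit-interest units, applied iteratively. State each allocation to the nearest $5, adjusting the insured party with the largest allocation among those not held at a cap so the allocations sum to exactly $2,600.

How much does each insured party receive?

Kowalski: $1,405 · Ferraro: $495 · Vance: $400 · Sato: $300

Total profit-interest units = 56.
Proportional shares (ignoring caps): Kowalski 928.57; Ferraro 325.00; Vance 835.71; Sato 510.71.
Cap binds for Vance ($400), Sato ($300); remaining pool $1,900 reallocated over remaining profit-interest units 27.
Remaining shares: Kowalski 1,407.41 → $1,405; Ferraro 492.59 → $495.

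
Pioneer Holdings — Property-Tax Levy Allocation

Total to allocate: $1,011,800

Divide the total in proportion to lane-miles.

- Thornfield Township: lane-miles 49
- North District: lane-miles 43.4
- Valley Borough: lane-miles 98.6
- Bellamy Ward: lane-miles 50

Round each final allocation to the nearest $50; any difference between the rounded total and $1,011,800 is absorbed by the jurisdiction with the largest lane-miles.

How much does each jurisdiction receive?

Lane-miles total: 241.
Raw shares: Thornfield Township 49/241 × $1,011,800 = 205,718.67; North District 43.4/241 × $1,011,800 = 182,207.97; Valley Borough 98.6/241 × $1,011,800 = 413,956.35; Bellamy Ward 50/241 × $1,011,800 = 209,917.01.
At nearest $50: Thornfield Township $205,700; North District $182,200; Valley Borough $413,950; Bellamy Ward $209,900. Sum = $1,011,750.
Difference $1,011,800 − $1,011,750 = +$50 applied to largest lane-miles (Valley Borough): Valley Borough becomes $414,000.

Thornfield Township: $205,700 · North District: $182,200 · Valley Borough: $414,000 · Bellamy Ward: $209,900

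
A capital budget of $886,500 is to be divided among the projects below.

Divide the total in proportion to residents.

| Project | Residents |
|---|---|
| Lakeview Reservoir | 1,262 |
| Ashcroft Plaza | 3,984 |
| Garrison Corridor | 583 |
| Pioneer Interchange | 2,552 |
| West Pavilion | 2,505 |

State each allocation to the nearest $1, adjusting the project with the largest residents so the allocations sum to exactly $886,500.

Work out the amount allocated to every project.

Lakeview Reservoir: $102,771 | Ashcroft Plaza: $324,436 | Garrison Corridor: $47,477 | Pioneer Interchange: $207,822 | West Pavilion: $203,994

Sum of residents: 1,262 + 3,984 + 583 + 2,552 + 2,505 = 10,886.
Proportional shares: Lakeview Reservoir 102,770.81; Ashcroft Plaza 324,436.52; Garrison Corridor 47,476.53; Pioneer Interchange 207,821.79; West Pavilion 203,994.35.
Rounded to nearest $1: Lakeview Reservoir $102,771; Ashcroft Plaza $324,437; Garrison Corridor $47,477; Pioneer Interchange $207,822; West Pavilion $203,994. Sum = $886,501.
Difference $886,500 − $886,501 = −$1 applied to largest residents (Ashcroft Plaza): Ashcroft Plaza becomes $324,436.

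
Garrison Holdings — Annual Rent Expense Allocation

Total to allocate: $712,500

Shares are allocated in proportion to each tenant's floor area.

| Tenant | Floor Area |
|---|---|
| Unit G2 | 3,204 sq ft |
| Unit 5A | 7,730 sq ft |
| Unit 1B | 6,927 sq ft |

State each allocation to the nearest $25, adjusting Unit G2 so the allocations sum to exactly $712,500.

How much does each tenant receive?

Combined floor area = 17,861.
Pro-rata amounts: Unit G2 3,204/17,861 × $712,500 = 127,811.99; Unit 5A 7,730/17,861 × $712,500 = 308,360.39; Unit 1B 6,927/17,861 × $712,500 = 276,327.61.
After rounding ($25): Unit G2 $127,800; Unit 5A $308,350; Unit 1B $276,325. Sum = $712,475.
Difference $712,500 − $712,475 = +$25 applied to Unit G2: Unit G2 becomes $127,825.

Unit G2: $127,825 | Unit 5A: $308,350 | Unit 1B: $276,325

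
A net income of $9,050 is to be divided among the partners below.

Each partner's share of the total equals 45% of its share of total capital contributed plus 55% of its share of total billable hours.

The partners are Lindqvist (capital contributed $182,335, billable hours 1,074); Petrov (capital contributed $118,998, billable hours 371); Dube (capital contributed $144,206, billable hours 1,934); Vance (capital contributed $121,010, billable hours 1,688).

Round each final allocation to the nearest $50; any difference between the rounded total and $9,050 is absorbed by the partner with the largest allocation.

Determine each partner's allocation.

Lindqvist: $2,350 · Petrov: $1,200 · Dube: $2,950 · Vance: $2,550

Capital contributed total 566,549; billable hours total 5,067.
Composite weights (45% capital contributed + 55% billable hours): Lindqvist 0.2614; Petrov 0.1348; Dube 0.3245; Vance 0.2793.
Unrounded shares: Lindqvist 2,365.70; Petrov 1,219.84; Dube 2,936.43; Vance 2,528.04.
At nearest $50: Lindqvist $2,350; Petrov $1,200; Dube $2,950; Vance $2,550. Sum = $9,050.
Rounded total matches; no reconciliation needed.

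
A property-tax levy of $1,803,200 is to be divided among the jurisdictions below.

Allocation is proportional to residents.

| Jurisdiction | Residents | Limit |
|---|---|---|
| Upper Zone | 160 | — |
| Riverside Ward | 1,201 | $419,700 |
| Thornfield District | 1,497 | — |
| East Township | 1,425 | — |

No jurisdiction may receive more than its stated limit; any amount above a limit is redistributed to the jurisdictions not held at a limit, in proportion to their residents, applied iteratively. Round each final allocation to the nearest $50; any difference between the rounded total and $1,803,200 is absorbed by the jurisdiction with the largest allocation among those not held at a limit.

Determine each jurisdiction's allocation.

Total residents = 4,283.
Unconstrained shares: Upper Zone 67,362.13; Riverside Ward 505,636.98; Thornfield District 630,256.92; East Township 599,943.96.
Capped: Riverside Ward ($419,700); remaining pool $1,383,500 reallocated over remaining residents 3,082.
Remaining shares: Upper Zone 71,823.49 → $71,800; Thornfield District 671,998.54 → $672,000; East Township 639,677.97 → $639,700.

Upper Zone: $71,800 · Riverside Ward: $419,700 · Thornfield District: $672,000 · East Township: $639,700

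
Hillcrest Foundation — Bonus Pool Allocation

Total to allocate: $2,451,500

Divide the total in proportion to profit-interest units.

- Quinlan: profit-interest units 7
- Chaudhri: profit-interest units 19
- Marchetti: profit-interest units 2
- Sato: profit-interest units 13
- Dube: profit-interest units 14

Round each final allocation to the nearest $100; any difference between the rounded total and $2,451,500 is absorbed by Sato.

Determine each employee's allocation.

Quinlan: $312,000 · Chaudhri: $846,900 · Marchetti: $89,100 · Sato: $579,500 · Dube: $624,000

Combined profit-interest units = 55.
Proportional shares: Quinlan 7/55 × $2,451,500 = 312,009.09; Chaudhri 19/55 × $2,451,500 = 846,881.82; Marchetti 2/55 × $2,451,500 = 89,145.45; Sato 13/55 × $2,451,500 = 579,445.45; Dube 14/55 × $2,451,500 = 624,018.18.
At nearest $100: Quinlan $312,000; Chaudhri $846,900; Marchetti $89,100; Sato $579,400; Dube $624,000. Sum = $2,451,400.
Difference $2,451,500 − $2,451,400 = +$100 applied to Sato: Sato becomes $579,500.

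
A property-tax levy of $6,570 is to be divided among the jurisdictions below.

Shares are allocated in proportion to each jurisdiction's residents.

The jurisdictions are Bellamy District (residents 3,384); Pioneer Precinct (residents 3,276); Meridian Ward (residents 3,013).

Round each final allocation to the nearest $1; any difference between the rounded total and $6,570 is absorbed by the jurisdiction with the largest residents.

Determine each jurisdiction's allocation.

Bellamy District: $2,299 · Pioneer Precinct: $2,225 · Meridian Ward: $2,046

Residents total: 9,673.
Proportional shares: Bellamy District 3,384/9,673 × $6,570 = 2,298.45; Pioneer Precinct 3,276/9,673 × $6,570 = 2,225.09; Meridian Ward 3,013/9,673 × $6,570 = 2,046.46.
At nearest $1: Bellamy District $2,298; Pioneer Precinct $2,225; Meridian Ward $2,046. Sum = $6,569.
Difference $6,570 − $6,569 = +$1 applied to largest residents (Bellamy District): Bellamy District becomes $2,299.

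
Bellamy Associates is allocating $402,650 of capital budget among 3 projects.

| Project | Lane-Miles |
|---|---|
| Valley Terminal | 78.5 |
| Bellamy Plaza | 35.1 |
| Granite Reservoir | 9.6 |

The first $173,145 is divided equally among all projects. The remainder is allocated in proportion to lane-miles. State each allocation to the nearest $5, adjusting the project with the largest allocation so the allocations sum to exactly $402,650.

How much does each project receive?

Valley Terminal: $203,950; Bellamy Plaza: $123,100; Granite Reservoir: $75,600

Equal tier: $173,145 ÷ 3 = $57,715 apiece.
Remainder $229,505 by lane-miles (total 123.2): Valley Terminal 146,234.92 → $146,235; Bellamy Plaza 65,386.57 → $65,385; Granite Reservoir 17,883.51 → $17,885.
Totals: Valley Terminal $57,715 + $146,235 = $203,950; Bellamy Plaza $57,715 + $65,385 = $123,100; Granite Reservoir $57,715 + $17,885 = $75,600.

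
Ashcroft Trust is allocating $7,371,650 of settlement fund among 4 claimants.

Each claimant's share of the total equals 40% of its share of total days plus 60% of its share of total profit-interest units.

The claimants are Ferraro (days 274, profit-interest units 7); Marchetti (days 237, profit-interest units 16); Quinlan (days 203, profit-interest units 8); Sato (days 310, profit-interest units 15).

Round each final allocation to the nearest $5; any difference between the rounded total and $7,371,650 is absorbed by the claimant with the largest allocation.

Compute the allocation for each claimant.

Days total 1,024; profit-interest units total 46.
Blended shares (40% days + 60% profit-interest units): Ferraro 0.1983; Marchetti 0.3013; Quinlan 0.1836; Sato 0.3167.
Pro-rata amounts: Ferraro 1,462,060.61; Marchetti 2,220,884.84; Quinlan 1,353,764.46; Sato 2,334,940.09.
Rounded to nearest $5: Ferraro $1,462,060; Marchetti $2,220,885; Quinlan $1,353,765; Sato $2,334,940. Sum = $7,371,650.
Rounded total matches; no reconciliation needed.

Ferraro: $1,462,060 | Marchetti: $2,220,885 | Quinlan: $1,353,765 | Sato: $2,334,940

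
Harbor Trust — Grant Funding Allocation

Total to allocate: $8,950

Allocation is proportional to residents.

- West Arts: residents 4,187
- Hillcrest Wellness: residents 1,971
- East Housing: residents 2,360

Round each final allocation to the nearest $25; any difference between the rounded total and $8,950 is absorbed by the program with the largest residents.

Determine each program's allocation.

West Arts: $4,400 · Hillcrest Wellness: $2,075 · East Housing: $2,475

Total residents = 4,187 + 1,971 + 2,360 = 8,518.
Unrounded shares: West Arts 4,399.35; Hillcrest Wellness 2,070.96; East Housing 2,479.69.
After rounding ($25): West Arts $4,400; Hillcrest Wellness $2,075; East Housing $2,475. Sum = $8,950.
Sum already equals the total — no adjustment.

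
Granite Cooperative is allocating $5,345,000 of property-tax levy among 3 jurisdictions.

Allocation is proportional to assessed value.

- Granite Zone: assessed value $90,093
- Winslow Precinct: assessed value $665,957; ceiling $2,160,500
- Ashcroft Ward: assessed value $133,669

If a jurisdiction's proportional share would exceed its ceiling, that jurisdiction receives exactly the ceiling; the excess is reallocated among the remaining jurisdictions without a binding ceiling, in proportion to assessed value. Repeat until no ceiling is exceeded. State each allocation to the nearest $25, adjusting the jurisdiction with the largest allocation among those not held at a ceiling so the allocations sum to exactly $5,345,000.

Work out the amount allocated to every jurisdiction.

Granite Zone: $1,282,175 · Winslow Precinct: $2,160,500 · Ashcroft Ward: $1,902,325

Sum of assessed value: 889,719.
Proportional shares (ignoring caps): Granite Zone 541,235.02; Winslow Precinct 4,000,746.49; Ashcroft Ward 803,018.49.
Cap binds for Winslow Precinct ($2,160,500); residual $3,184,500 reallocated over remaining assessed value 223,762.
Redistributed shares: Granite Zone 1,282,171.05 → $1,282,175; Ashcroft Ward 1,902,328.95 → $1,902,325.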